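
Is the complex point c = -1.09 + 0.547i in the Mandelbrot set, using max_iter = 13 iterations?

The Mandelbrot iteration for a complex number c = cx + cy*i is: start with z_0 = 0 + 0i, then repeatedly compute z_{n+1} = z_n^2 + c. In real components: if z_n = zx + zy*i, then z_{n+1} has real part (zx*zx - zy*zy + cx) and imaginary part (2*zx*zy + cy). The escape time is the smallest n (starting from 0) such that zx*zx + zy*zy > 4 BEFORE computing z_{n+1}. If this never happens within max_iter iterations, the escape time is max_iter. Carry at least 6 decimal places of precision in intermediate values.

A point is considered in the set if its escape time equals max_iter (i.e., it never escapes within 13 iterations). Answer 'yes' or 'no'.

Answer: no

Derivation:
z_0 = 0 + 0i, c = -1.0900 + 0.5470i
Iter 1: z = -1.0900 + 0.5470i, |z|^2 = 1.4873
Iter 2: z = -0.2011 + -0.6455i, |z|^2 = 0.4571
Iter 3: z = -1.4662 + 0.8066i, |z|^2 = 2.8003
Iter 4: z = 0.4090 + -1.8183i, |z|^2 = 3.4734
Iter 5: z = -4.2288 + -0.9405i, |z|^2 = 18.7674
Escaped at iteration 5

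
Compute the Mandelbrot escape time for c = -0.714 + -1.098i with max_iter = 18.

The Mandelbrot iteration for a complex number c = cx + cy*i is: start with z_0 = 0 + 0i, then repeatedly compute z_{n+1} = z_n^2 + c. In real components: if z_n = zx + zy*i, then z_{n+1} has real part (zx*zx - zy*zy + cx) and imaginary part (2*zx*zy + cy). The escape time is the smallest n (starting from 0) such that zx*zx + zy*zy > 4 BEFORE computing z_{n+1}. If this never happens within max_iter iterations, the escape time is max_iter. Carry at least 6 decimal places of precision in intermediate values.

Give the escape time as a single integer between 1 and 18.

Answer: 3

Derivation:
z_0 = 0 + 0i, c = -0.7140 + -1.0980i
Iter 1: z = -0.7140 + -1.0980i, |z|^2 = 1.7154
Iter 2: z = -1.4098 + 0.4699i, |z|^2 = 2.2084
Iter 3: z = 1.0527 + -2.4231i, |z|^2 = 6.9794
Escaped at iteration 3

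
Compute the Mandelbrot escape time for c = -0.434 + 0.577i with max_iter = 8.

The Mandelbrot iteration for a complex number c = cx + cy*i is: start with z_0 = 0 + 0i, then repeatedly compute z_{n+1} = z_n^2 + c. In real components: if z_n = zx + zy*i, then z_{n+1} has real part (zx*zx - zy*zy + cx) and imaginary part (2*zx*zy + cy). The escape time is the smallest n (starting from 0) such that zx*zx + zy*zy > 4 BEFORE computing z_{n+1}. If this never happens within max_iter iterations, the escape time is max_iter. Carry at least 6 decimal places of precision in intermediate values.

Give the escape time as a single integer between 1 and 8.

z_0 = 0 + 0i, c = -0.4340 + 0.5770i
Iter 1: z = -0.4340 + 0.5770i, |z|^2 = 0.5213
Iter 2: z = -0.5786 + 0.0762i, |z|^2 = 0.3405
Iter 3: z = -0.1051 + 0.4889i, |z|^2 = 0.2500
Iter 4: z = -0.6620 + 0.4743i, |z|^2 = 0.6631
Iter 5: z = -0.2208 + -0.0509i, |z|^2 = 0.0513
Iter 6: z = -0.3879 + 0.5995i, |z|^2 = 0.5098
Iter 7: z = -0.6429 + 0.1120i, |z|^2 = 0.4259

Answer: 8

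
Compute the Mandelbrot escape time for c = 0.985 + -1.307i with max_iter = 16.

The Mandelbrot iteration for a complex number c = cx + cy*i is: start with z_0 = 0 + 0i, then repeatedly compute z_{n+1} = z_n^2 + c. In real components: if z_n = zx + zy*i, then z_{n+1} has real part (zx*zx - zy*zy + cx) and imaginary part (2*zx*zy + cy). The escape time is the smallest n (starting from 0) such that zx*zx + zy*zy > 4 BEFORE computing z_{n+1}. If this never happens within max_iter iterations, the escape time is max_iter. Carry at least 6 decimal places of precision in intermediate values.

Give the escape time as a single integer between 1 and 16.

z_0 = 0 + 0i, c = 0.9850 + -1.3070i
Iter 1: z = 0.9850 + -1.3070i, |z|^2 = 2.6785
Iter 2: z = 0.2470 + -3.8818i, |z|^2 = 15.1293
Escaped at iteration 2

Answer: 2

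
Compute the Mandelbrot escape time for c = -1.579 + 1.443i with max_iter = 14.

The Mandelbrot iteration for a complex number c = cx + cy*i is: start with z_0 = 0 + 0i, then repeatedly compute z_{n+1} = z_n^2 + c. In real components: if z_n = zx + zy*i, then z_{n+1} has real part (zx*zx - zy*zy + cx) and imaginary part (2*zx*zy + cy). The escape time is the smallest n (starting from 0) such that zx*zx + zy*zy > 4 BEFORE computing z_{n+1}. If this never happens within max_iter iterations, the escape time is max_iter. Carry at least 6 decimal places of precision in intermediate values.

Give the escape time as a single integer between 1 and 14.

Answer: 1

Derivation:
z_0 = 0 + 0i, c = -1.5790 + 1.4430i
Iter 1: z = -1.5790 + 1.4430i, |z|^2 = 4.5755
Escaped at iteration 1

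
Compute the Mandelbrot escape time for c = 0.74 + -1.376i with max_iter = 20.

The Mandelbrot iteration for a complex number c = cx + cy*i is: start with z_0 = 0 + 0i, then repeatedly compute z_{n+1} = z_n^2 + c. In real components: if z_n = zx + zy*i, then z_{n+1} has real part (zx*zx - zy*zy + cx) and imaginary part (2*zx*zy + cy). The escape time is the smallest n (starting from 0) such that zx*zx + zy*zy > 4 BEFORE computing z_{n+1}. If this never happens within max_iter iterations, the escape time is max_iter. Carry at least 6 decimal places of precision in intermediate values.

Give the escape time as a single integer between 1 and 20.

z_0 = 0 + 0i, c = 0.7400 + -1.3760i
Iter 1: z = 0.7400 + -1.3760i, |z|^2 = 2.4410
Iter 2: z = -0.6058 + -3.4125i, |z|^2 = 12.0120
Escaped at iteration 2

Answer: 2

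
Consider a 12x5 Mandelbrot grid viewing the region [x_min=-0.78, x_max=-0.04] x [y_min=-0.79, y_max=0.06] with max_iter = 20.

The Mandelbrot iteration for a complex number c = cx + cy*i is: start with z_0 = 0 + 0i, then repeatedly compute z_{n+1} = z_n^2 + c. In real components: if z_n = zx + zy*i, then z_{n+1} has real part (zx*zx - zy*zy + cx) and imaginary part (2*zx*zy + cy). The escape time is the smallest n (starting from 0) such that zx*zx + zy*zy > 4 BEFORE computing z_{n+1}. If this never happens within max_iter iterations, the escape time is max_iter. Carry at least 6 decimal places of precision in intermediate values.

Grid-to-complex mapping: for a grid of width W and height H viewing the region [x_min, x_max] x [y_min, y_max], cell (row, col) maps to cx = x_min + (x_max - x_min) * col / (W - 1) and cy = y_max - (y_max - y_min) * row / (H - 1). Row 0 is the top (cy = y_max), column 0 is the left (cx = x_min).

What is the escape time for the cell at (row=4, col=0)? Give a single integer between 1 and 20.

z_0 = 0 + 0i, c = -0.7800 + -0.7900i
Iter 1: z = -0.7800 + -0.7900i, |z|^2 = 1.2325
Iter 2: z = -0.7957 + 0.4424i, |z|^2 = 0.8289
Iter 3: z = -0.3426 + -1.4940i, |z|^2 = 2.3495
Iter 4: z = -2.8948 + 0.2337i, |z|^2 = 8.4344
Escaped at iteration 4

Answer: 4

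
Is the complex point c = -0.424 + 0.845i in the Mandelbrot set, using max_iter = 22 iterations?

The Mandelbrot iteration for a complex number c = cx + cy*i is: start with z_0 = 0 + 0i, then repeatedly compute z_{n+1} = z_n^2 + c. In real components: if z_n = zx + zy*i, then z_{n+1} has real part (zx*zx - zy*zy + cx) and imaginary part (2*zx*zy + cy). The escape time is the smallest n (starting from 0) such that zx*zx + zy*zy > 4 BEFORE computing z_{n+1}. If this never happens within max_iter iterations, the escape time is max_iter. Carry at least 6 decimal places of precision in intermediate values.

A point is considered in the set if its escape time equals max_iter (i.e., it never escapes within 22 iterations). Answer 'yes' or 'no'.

Answer: no

Derivation:
z_0 = 0 + 0i, c = -0.4240 + 0.8450i
Iter 1: z = -0.4240 + 0.8450i, |z|^2 = 0.8938
Iter 2: z = -0.9582 + 0.1284i, |z|^2 = 0.9347
Iter 3: z = 0.4777 + 0.5988i, |z|^2 = 0.5869
Iter 4: z = -0.5544 + 1.4172i, |z|^2 = 2.3158
Iter 5: z = -2.1251 + -0.7263i, |z|^2 = 5.0436
Escaped at iteration 5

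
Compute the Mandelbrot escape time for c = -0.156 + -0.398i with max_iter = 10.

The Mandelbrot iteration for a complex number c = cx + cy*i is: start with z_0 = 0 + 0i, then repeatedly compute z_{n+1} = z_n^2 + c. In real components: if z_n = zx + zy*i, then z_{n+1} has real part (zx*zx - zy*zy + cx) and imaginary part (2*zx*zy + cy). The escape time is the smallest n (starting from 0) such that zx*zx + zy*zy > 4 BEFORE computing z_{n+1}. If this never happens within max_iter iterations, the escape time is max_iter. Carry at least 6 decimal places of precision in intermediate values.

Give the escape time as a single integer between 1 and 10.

z_0 = 0 + 0i, c = -0.1560 + -0.3980i
Iter 1: z = -0.1560 + -0.3980i, |z|^2 = 0.1827
Iter 2: z = -0.2901 + -0.2738i, |z|^2 = 0.1591
Iter 3: z = -0.1468 + -0.2391i, |z|^2 = 0.0788
Iter 4: z = -0.1916 + -0.3278i, |z|^2 = 0.1442
Iter 5: z = -0.2267 + -0.2724i, |z|^2 = 0.1256
Iter 6: z = -0.1788 + -0.2745i, |z|^2 = 0.1073
Iter 7: z = -0.1994 + -0.2998i, |z|^2 = 0.1297
Iter 8: z = -0.2062 + -0.2784i, |z|^2 = 0.1200
Iter 9: z = -0.1910 + -0.2832i, |z|^2 = 0.1167

Answer: 10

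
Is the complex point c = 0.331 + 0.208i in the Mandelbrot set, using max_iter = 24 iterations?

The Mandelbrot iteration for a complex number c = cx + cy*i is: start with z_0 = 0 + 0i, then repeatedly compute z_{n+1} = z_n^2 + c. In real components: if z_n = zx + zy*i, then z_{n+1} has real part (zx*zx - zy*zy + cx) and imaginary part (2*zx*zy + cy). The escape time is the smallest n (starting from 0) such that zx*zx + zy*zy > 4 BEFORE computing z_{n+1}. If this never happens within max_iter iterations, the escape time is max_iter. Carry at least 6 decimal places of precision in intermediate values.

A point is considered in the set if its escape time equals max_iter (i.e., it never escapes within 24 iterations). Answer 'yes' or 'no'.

z_0 = 0 + 0i, c = 0.3310 + 0.2080i
Iter 1: z = 0.3310 + 0.2080i, |z|^2 = 0.1528
Iter 2: z = 0.3973 + 0.3457i, |z|^2 = 0.2774
Iter 3: z = 0.3693 + 0.4827i, |z|^2 = 0.3694
Iter 4: z = 0.2344 + 0.5646i, |z|^2 = 0.3737
Iter 5: z = 0.0672 + 0.4727i, |z|^2 = 0.2280
Iter 6: z = 0.1121 + 0.2716i, |z|^2 = 0.0863
Iter 7: z = 0.2698 + 0.2689i, |z|^2 = 0.1451
Iter 8: z = 0.3315 + 0.3531i, |z|^2 = 0.2346
Iter 9: z = 0.3162 + 0.4421i, |z|^2 = 0.2955
Iter 10: z = 0.2355 + 0.4876i, |z|^2 = 0.2932
Iter 11: z = 0.1487 + 0.4377i, |z|^2 = 0.2137
Iter 12: z = 0.1615 + 0.3382i, |z|^2 = 0.1405
Iter 13: z = 0.2427 + 0.3173i, |z|^2 = 0.1596
Iter 14: z = 0.2893 + 0.3620i, |z|^2 = 0.2147
Iter 15: z = 0.2836 + 0.4174i, |z|^2 = 0.2547
Iter 16: z = 0.2372 + 0.4448i, |z|^2 = 0.2541
Iter 17: z = 0.1894 + 0.4190i, |z|^2 = 0.2114
Iter 18: z = 0.1913 + 0.3667i, |z|^2 = 0.1711
Iter 19: z = 0.2331 + 0.3483i, |z|^2 = 0.1757
Iter 20: z = 0.2640 + 0.3704i, |z|^2 = 0.2069
Iter 21: z = 0.2635 + 0.4036i, |z|^2 = 0.2323
Iter 22: z = 0.2376 + 0.4207i, |z|^2 = 0.2334
Iter 23: z = 0.2105 + 0.4079i, |z|^2 = 0.2107
Did not escape in 24 iterations → in set

Answer: yes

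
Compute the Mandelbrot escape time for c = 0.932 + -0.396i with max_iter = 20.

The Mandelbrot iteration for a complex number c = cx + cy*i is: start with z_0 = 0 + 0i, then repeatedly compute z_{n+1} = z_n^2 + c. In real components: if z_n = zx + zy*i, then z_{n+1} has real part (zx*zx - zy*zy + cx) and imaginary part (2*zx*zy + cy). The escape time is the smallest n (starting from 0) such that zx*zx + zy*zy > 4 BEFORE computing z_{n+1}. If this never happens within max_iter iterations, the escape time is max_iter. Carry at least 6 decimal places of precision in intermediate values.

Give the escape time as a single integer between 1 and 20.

z_0 = 0 + 0i, c = 0.9320 + -0.3960i
Iter 1: z = 0.9320 + -0.3960i, |z|^2 = 1.0254
Iter 2: z = 1.6438 + -1.1341i, |z|^2 = 3.9884
Iter 3: z = 2.3478 + -4.1246i, |z|^2 = 22.5248
Escaped at iteration 3

Answer: 3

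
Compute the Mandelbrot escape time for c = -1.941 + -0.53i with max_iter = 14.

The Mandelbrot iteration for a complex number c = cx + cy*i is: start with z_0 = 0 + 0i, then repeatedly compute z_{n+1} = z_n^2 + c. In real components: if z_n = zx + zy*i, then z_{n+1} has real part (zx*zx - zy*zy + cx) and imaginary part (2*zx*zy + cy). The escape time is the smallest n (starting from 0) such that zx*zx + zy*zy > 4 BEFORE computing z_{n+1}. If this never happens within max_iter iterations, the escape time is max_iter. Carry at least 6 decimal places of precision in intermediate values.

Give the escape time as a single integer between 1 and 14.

Answer: 1

Derivation:
z_0 = 0 + 0i, c = -1.9410 + -0.5300i
Iter 1: z = -1.9410 + -0.5300i, |z|^2 = 4.0484
Escaped at iteration 1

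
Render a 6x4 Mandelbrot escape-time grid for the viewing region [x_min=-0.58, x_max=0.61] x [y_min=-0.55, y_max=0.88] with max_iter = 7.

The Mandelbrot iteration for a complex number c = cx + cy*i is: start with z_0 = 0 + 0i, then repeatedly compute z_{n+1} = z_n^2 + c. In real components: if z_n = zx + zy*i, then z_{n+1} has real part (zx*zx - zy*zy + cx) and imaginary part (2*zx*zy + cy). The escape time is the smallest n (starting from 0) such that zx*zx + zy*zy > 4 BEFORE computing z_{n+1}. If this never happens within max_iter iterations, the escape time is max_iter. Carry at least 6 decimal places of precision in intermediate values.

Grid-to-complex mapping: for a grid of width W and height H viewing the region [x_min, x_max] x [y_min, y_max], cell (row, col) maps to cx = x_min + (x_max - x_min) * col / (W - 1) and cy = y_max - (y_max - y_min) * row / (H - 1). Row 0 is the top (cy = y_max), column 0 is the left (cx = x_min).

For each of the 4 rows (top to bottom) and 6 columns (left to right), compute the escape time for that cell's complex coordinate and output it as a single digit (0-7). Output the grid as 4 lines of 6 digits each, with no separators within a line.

(row=0, col=0): c = -0.5800 + 0.8800i → escape time 4
(row=0, col=1): c = -0.3420 + 0.8800i → escape time 6
(row=0, col=2): c = -0.1040 + 0.8800i → escape time 7
(row=0, col=3): c = 0.1340 + 0.8800i → escape time 5
(row=0, col=4): c = 0.3720 + 0.8800i → escape time 4
(row=0, col=5): c = 0.6100 + 0.8800i → escape time 3
(row=1, col=0): c = -0.5800 + 0.4033i → escape time 7
(row=1, col=1): c = -0.3420 + 0.4033i → escape time 7
(row=1, col=2): c = -0.1040 + 0.4033i → escape time 7
(row=1, col=3): c = 0.1340 + 0.4033i → escape time 7
(row=1, col=4): c = 0.3720 + 0.4033i → escape time 7
(row=1, col=5): c = 0.6100 + 0.4033i → escape time 4
(row=2, col=0): c = -0.5800 + -0.0733i → escape time 7
(row=2, col=1): c = -0.3420 + -0.0733i → escape time 7
(row=2, col=2): c = -0.1040 + -0.0733i → escape time 7
(row=2, col=3): c = 0.1340 + -0.0733i → escape time 7
(row=2, col=4): c = 0.3720 + -0.0733i → escape time 7
(row=2, col=5): c = 0.6100 + -0.0733i → escape time 4
(row=3, col=0): c = -0.5800 + -0.5500i → escape time 7
(row=3, col=1): c = -0.3420 + -0.5500i → escape time 7
(row=3, col=2): c = -0.1040 + -0.5500i → escape time 7
(row=3, col=3): c = 0.1340 + -0.5500i → escape time 7
(row=3, col=4): c = 0.3720 + -0.5500i → escape time 7
(row=3, col=5): c = 0.6100 + -0.5500i → escape time 3

Answer: 467543
777774
777774
777773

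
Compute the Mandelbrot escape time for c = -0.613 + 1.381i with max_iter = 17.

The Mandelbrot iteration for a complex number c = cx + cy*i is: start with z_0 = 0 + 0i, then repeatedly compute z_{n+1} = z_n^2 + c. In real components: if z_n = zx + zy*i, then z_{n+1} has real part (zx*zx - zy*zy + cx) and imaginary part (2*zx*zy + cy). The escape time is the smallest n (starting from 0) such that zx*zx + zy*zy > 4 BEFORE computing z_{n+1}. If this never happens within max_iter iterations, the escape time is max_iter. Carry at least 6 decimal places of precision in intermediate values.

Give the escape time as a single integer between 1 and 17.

Answer: 2

Derivation:
z_0 = 0 + 0i, c = -0.6130 + 1.3810i
Iter 1: z = -0.6130 + 1.3810i, |z|^2 = 2.2829
Iter 2: z = -2.1444 + -0.3121i, |z|^2 = 4.6958
Escaped at iteration 2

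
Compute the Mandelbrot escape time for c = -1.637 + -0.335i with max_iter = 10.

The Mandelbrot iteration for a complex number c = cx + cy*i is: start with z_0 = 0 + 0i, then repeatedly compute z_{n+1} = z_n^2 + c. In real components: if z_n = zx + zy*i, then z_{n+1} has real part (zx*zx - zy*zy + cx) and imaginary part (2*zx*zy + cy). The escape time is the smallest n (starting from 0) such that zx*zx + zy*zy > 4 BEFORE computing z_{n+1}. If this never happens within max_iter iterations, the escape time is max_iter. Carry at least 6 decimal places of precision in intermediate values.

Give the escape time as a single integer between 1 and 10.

Answer: 4

Derivation:
z_0 = 0 + 0i, c = -1.6370 + -0.3350i
Iter 1: z = -1.6370 + -0.3350i, |z|^2 = 2.7920
Iter 2: z = 0.9305 + 0.7618i, |z|^2 = 1.4462
Iter 3: z = -1.3514 + 1.0828i, |z|^2 = 2.9987
Iter 4: z = -0.9831 + -3.2615i, |z|^2 = 11.6038
Escaped at iteration 4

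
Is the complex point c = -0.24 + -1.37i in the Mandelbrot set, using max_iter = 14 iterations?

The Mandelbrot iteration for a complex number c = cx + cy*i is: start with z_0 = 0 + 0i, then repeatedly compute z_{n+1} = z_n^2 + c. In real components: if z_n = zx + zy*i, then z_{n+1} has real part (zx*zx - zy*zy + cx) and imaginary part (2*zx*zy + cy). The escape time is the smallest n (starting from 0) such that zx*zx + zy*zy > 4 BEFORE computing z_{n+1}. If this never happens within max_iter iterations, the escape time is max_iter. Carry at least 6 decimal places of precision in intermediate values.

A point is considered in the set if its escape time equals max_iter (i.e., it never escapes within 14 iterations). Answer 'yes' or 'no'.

Answer: no

Derivation:
z_0 = 0 + 0i, c = -0.2400 + -1.3700i
Iter 1: z = -0.2400 + -1.3700i, |z|^2 = 1.9345
Iter 2: z = -2.0593 + -0.7124i, |z|^2 = 4.7482
Escaped at iteration 2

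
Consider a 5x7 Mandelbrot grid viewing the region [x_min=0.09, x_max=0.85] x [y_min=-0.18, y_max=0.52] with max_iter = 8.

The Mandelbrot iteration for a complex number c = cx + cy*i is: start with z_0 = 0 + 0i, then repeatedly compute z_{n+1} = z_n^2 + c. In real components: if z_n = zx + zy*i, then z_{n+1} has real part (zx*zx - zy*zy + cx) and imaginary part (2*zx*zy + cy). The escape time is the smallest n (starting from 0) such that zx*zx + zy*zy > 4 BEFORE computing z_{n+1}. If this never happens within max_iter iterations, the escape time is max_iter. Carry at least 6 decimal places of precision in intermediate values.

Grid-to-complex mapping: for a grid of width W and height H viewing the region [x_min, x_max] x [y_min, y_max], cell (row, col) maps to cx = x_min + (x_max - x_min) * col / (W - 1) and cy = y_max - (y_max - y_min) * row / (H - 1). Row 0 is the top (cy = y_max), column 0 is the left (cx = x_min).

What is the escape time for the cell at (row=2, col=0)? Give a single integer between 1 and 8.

Answer: 8

Derivation:
z_0 = 0 + 0i, c = 0.0900 + 0.2867i
Iter 1: z = 0.0900 + 0.2867i, |z|^2 = 0.0903
Iter 2: z = 0.0159 + 0.3383i, |z|^2 = 0.1147
Iter 3: z = -0.0242 + 0.2974i, |z|^2 = 0.0891
Iter 4: z = 0.0021 + 0.2723i, |z|^2 = 0.0741
Iter 5: z = 0.0159 + 0.2878i, |z|^2 = 0.0831
Iter 6: z = 0.0074 + 0.2958i, |z|^2 = 0.0876
Iter 7: z = 0.0026 + 0.2911i, |z|^2 = 0.0847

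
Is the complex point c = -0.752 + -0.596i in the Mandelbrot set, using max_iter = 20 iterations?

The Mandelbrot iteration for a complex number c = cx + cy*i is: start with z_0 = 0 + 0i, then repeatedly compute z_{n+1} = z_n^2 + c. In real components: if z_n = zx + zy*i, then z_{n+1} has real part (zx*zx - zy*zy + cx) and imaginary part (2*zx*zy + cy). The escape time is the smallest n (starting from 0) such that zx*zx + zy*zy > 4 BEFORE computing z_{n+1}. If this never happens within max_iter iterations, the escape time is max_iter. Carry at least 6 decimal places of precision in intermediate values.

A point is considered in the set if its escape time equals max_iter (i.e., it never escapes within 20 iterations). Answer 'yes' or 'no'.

Answer: no

Derivation:
z_0 = 0 + 0i, c = -0.7520 + -0.5960i
Iter 1: z = -0.7520 + -0.5960i, |z|^2 = 0.9207
Iter 2: z = -0.5417 + 0.3004i, |z|^2 = 0.3837
Iter 3: z = -0.5488 + -0.9214i, |z|^2 = 1.1502
Iter 4: z = -1.2999 + 0.4153i, |z|^2 = 1.8622
Iter 5: z = 0.7652 + -1.6758i, |z|^2 = 3.3939
Iter 6: z = -2.9747 + -3.1607i, |z|^2 = 18.8391
Escaped at iteration 6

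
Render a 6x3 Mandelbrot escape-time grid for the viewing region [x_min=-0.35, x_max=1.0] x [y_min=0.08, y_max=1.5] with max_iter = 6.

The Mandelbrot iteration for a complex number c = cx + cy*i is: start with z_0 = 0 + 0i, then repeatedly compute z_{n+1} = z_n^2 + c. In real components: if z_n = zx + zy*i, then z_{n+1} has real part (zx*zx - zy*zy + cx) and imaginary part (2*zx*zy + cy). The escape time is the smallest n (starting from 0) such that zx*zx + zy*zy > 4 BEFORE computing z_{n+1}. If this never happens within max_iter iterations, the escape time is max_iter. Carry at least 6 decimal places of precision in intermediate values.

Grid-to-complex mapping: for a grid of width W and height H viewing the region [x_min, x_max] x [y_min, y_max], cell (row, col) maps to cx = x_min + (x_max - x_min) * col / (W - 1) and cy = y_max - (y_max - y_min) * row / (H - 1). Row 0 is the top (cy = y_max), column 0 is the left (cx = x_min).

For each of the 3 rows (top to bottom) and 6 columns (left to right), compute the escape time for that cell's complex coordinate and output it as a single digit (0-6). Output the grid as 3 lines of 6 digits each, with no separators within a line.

(row=0, col=0): c = -0.3500 + 1.5000i → escape time 2
(row=0, col=1): c = -0.0800 + 1.5000i → escape time 2
(row=0, col=2): c = 0.1900 + 1.5000i → escape time 2
(row=0, col=3): c = 0.4600 + 1.5000i → escape time 2
(row=0, col=4): c = 0.7300 + 1.5000i → escape time 2
(row=0, col=5): c = 1.0000 + 1.5000i → escape time 2
(row=1, col=0): c = -0.3500 + 0.7900i → escape time 6
(row=1, col=1): c = -0.0800 + 0.7900i → escape time 6
(row=1, col=2): c = 0.1900 + 0.7900i → escape time 5
(row=1, col=3): c = 0.4600 + 0.7900i → escape time 3
(row=1, col=4): c = 0.7300 + 0.7900i → escape time 2
(row=1, col=5): c = 1.0000 + 0.7900i → escape time 2
(row=2, col=0): c = -0.3500 + 0.0800i → escape time 6
(row=2, col=1): c = -0.0800 + 0.0800i → escape time 6
(row=2, col=2): c = 0.1900 + 0.0800i → escape time 6
(row=2, col=3): c = 0.4600 + 0.0800i → escape time 5
(row=2, col=4): c = 0.7300 + 0.0800i → escape time 3
(row=2, col=5): c = 1.0000 + 0.0800i → escape time 2

Answer: 222222
665322
666532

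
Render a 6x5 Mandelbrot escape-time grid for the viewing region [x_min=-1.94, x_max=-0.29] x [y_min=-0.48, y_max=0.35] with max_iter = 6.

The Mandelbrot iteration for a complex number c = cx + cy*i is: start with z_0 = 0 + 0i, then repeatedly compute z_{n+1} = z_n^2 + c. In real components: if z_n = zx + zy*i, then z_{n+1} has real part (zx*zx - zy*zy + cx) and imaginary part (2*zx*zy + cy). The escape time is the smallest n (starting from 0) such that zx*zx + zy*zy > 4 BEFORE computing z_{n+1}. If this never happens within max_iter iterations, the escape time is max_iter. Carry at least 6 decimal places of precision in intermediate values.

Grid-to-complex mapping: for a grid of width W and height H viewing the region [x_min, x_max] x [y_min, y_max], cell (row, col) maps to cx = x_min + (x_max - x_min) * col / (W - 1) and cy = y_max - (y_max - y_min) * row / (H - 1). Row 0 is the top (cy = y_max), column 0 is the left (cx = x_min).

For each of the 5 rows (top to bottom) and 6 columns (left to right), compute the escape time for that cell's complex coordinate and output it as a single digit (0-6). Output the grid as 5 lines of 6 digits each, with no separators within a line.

(row=0, col=0): c = -1.9400 + 0.3500i → escape time 3
(row=0, col=1): c = -1.6100 + 0.3500i → escape time 4
(row=0, col=2): c = -1.2800 + 0.3500i → escape time 6
(row=0, col=3): c = -0.9500 + 0.3500i → escape time 6
(row=0, col=4): c = -0.6200 + 0.3500i → escape time 6
(row=0, col=5): c = -0.2900 + 0.3500i → escape time 6
(row=1, col=0): c = -1.9400 + 0.1425i → escape time 4
(row=1, col=1): c = -1.6100 + 0.1425i → escape time 5
(row=1, col=2): c = -1.2800 + 0.1425i → escape time 6
(row=1, col=3): c = -0.9500 + 0.1425i → escape time 6
(row=1, col=4): c = -0.6200 + 0.1425i → escape time 6
(row=1, col=5): c = -0.2900 + 0.1425i → escape time 6
(row=2, col=0): c = -1.9400 + -0.0650i → escape time 5
(row=2, col=1): c = -1.6100 + -0.0650i → escape time 6
(row=2, col=2): c = -1.2800 + -0.0650i → escape time 6
(row=2, col=3): c = -0.9500 + -0.0650i → escape time 6
(row=2, col=4): c = -0.6200 + -0.0650i → escape time 6
(row=2, col=5): c = -0.2900 + -0.0650i → escape time 6
(row=3, col=0): c = -1.9400 + -0.2725i → escape time 3
(row=3, col=1): c = -1.6100 + -0.2725i → escape time 4
(row=3, col=2): c = -1.2800 + -0.2725i → escape time 6
(row=3, col=3): c = -0.9500 + -0.2725i → escape time 6
(row=3, col=4): c = -0.6200 + -0.2725i → escape time 6
(row=3, col=5): c = -0.2900 + -0.2725i → escape time 6
(row=4, col=0): c = -1.9400 + -0.4800i → escape time 2
(row=4, col=1): c = -1.6100 + -0.4800i → escape time 3
(row=4, col=2): c = -1.2800 + -0.4800i → escape time 4
(row=4, col=3): c = -0.9500 + -0.4800i → escape time 5
(row=4, col=4): c = -0.6200 + -0.4800i → escape time 6
(row=4, col=5): c = -0.2900 + -0.4800i → escape time 6

Answer: 346666
456666
566666
346666
234566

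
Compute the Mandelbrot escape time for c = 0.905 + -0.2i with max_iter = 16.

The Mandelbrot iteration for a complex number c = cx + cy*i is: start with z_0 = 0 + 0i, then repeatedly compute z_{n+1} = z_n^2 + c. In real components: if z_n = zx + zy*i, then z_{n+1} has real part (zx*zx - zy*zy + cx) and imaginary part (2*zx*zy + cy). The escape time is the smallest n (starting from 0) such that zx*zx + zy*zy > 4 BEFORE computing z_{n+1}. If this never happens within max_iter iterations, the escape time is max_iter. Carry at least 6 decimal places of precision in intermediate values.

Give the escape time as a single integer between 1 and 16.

z_0 = 0 + 0i, c = 0.9050 + -0.2000i
Iter 1: z = 0.9050 + -0.2000i, |z|^2 = 0.8590
Iter 2: z = 1.6840 + -0.5620i, |z|^2 = 3.1518
Iter 3: z = 3.4251 + -2.0928i, |z|^2 = 16.1113
Escaped at iteration 3

Answer: 3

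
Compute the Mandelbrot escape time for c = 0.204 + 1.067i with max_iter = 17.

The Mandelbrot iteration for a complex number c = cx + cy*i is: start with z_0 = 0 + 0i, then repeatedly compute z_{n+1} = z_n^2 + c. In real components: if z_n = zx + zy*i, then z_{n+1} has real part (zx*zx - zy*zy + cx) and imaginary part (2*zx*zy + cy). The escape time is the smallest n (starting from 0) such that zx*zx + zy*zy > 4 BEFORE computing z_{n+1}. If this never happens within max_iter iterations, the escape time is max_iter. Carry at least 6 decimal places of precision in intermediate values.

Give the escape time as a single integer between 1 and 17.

Answer: 3

Derivation:
z_0 = 0 + 0i, c = 0.2040 + 1.0670i
Iter 1: z = 0.2040 + 1.0670i, |z|^2 = 1.1801
Iter 2: z = -0.8929 + 1.5023i, |z|^2 = 3.0542
Iter 3: z = -1.2558 + -1.6158i, |z|^2 = 4.1878
Escaped at iteration 3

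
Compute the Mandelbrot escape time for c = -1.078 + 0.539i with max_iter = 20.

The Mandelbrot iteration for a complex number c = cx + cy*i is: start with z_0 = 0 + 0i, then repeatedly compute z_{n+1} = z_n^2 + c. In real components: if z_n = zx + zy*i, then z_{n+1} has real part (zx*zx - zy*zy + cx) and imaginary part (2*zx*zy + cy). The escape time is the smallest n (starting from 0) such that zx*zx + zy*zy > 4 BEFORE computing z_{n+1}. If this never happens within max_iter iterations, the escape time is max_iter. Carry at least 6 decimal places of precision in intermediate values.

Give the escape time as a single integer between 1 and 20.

Answer: 5

Derivation:
z_0 = 0 + 0i, c = -1.0780 + 0.5390i
Iter 1: z = -1.0780 + 0.5390i, |z|^2 = 1.4526
Iter 2: z = -0.2064 + -0.6231i, |z|^2 = 0.4308
Iter 3: z = -1.4236 + 0.7963i, |z|^2 = 2.6607
Iter 4: z = 0.3147 + -1.7281i, |z|^2 = 3.0854
Iter 5: z = -3.9654 + -0.5486i, |z|^2 = 16.0253
Escaped at iteration 5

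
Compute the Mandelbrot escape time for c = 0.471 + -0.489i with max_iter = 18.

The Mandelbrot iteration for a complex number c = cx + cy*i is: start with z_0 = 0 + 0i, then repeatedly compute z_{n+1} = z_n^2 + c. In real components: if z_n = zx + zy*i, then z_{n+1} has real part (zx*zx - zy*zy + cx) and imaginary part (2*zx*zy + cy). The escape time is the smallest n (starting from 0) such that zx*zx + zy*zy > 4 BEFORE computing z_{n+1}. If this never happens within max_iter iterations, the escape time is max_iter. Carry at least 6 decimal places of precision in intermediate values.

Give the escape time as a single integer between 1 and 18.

z_0 = 0 + 0i, c = 0.4710 + -0.4890i
Iter 1: z = 0.4710 + -0.4890i, |z|^2 = 0.4610
Iter 2: z = 0.4537 + -0.9496i, |z|^2 = 1.1077
Iter 3: z = -0.2250 + -1.3507i, |z|^2 = 1.8751
Iter 4: z = -1.3029 + 0.1187i, |z|^2 = 1.7116
Iter 5: z = 2.1544 + -0.7983i, |z|^2 = 5.2789
Escaped at iteration 5

Answer: 5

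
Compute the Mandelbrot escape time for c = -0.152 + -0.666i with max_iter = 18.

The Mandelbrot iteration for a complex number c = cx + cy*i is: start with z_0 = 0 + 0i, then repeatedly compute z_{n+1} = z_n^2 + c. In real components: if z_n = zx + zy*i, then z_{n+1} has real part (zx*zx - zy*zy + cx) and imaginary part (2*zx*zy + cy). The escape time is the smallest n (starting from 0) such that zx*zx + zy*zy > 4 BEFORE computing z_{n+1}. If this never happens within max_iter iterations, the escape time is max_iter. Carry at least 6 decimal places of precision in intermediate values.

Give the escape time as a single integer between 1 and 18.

Answer: 18

Derivation:
z_0 = 0 + 0i, c = -0.1520 + -0.6660i
Iter 1: z = -0.1520 + -0.6660i, |z|^2 = 0.4667
Iter 2: z = -0.5725 + -0.4635i, |z|^2 = 0.5426
Iter 3: z = -0.0392 + -0.1353i, |z|^2 = 0.0198
Iter 4: z = -0.1688 + -0.6554i, |z|^2 = 0.4580
Iter 5: z = -0.5531 + -0.4448i, |z|^2 = 0.5037
Iter 6: z = -0.0439 + -0.1740i, |z|^2 = 0.0322
Iter 7: z = -0.1804 + -0.6507i, |z|^2 = 0.4559
Iter 8: z = -0.5429 + -0.4313i, |z|^2 = 0.4807
Iter 9: z = -0.0433 + -0.1977i, |z|^2 = 0.0410
Iter 10: z = -0.1892 + -0.6489i, |z|^2 = 0.4569
Iter 11: z = -0.5373 + -0.4204i, |z|^2 = 0.4654
Iter 12: z = -0.0401 + -0.2142i, |z|^2 = 0.0475
Iter 13: z = -0.1963 + -0.6488i, |z|^2 = 0.4595
Iter 14: z = -0.5344 + -0.4113i, |z|^2 = 0.4548
Iter 15: z = -0.0356 + -0.2264i, |z|^2 = 0.0525
Iter 16: z = -0.2020 + -0.6499i, |z|^2 = 0.4632
Iter 17: z = -0.5336 + -0.4035i, |z|^2 = 0.4475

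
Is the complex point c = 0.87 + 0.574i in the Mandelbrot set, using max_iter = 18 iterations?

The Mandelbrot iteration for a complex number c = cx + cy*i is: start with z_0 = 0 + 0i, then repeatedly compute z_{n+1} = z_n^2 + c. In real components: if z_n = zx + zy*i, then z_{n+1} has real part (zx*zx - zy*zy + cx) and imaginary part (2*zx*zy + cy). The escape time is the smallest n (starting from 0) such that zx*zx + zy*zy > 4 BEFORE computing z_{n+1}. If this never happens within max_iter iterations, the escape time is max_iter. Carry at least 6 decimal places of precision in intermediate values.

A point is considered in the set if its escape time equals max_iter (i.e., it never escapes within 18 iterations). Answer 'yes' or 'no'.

Answer: no

Derivation:
z_0 = 0 + 0i, c = 0.8700 + 0.5740i
Iter 1: z = 0.8700 + 0.5740i, |z|^2 = 1.0864
Iter 2: z = 1.2974 + 1.5728i, |z|^2 = 4.1569
Escaped at iteration 2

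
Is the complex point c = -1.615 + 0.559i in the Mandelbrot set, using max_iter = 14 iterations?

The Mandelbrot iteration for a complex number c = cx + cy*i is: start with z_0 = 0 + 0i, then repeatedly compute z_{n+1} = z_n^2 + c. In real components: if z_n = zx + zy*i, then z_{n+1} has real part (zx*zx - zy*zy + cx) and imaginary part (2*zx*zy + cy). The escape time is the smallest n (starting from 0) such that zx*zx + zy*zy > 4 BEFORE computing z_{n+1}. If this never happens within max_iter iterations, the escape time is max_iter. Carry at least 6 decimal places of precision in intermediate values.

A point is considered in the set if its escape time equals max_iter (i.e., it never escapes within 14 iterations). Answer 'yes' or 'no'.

z_0 = 0 + 0i, c = -1.6150 + 0.5590i
Iter 1: z = -1.6150 + 0.5590i, |z|^2 = 2.9207
Iter 2: z = 0.6807 + -1.2466i, |z|^2 = 2.0173
Iter 3: z = -2.7055 + -1.1382i, |z|^2 = 8.6153
Escaped at iteration 3

Answer: no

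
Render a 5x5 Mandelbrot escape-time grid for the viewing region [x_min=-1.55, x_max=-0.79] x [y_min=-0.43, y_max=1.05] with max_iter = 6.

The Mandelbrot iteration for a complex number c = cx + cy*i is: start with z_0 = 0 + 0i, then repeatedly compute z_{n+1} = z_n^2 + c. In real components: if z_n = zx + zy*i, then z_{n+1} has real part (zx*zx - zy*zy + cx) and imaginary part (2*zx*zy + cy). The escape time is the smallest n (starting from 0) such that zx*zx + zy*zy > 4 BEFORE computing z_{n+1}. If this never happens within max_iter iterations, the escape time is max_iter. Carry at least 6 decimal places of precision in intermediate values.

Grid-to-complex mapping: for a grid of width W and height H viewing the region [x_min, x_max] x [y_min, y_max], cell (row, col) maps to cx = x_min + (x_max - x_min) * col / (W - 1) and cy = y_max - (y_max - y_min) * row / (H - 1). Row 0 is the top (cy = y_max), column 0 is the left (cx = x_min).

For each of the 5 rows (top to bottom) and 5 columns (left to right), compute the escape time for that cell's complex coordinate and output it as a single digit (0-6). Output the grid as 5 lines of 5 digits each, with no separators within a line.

(row=0, col=0): c = -1.5500 + 1.0500i → escape time 2
(row=0, col=1): c = -1.3600 + 1.0500i → escape time 3
(row=0, col=2): c = -1.1700 + 1.0500i → escape time 3
(row=0, col=3): c = -0.9800 + 1.0500i → escape time 3
(row=0, col=4): c = -0.7900 + 1.0500i → escape time 3
(row=1, col=0): c = -1.5500 + 0.6800i → escape time 3
(row=1, col=1): c = -1.3600 + 0.6800i → escape time 3
(row=1, col=2): c = -1.1700 + 0.6800i → escape time 3
(row=1, col=3): c = -0.9800 + 0.6800i → escape time 4
(row=1, col=4): c = -0.7900 + 0.6800i → escape time 5
(row=2, col=0): c = -1.5500 + 0.3100i → escape time 4
(row=2, col=1): c = -1.3600 + 0.3100i → escape time 6
(row=2, col=2): c = -1.1700 + 0.3100i → escape time 6
(row=2, col=3): c = -0.9800 + 0.3100i → escape time 6
(row=2, col=4): c = -0.7900 + 0.3100i → escape time 6
(row=3, col=0): c = -1.5500 + -0.0600i → escape time 6
(row=3, col=1): c = -1.3600 + -0.0600i → escape time 6
(row=3, col=2): c = -1.1700 + -0.0600i → escape time 6
(row=3, col=3): c = -0.9800 + -0.0600i → escape time 6
(row=3, col=4): c = -0.7900 + -0.0600i → escape time 6
(row=4, col=0): c = -1.5500 + -0.4300i → escape time 3
(row=4, col=1): c = -1.3600 + -0.4300i → escape time 5
(row=4, col=2): c = -1.1700 + -0.4300i → escape time 6
(row=4, col=3): c = -0.9800 + -0.4300i → escape time 6
(row=4, col=4): c = -0.7900 + -0.4300i → escape time 6

Answer: 23333
33345
46666
66666
35666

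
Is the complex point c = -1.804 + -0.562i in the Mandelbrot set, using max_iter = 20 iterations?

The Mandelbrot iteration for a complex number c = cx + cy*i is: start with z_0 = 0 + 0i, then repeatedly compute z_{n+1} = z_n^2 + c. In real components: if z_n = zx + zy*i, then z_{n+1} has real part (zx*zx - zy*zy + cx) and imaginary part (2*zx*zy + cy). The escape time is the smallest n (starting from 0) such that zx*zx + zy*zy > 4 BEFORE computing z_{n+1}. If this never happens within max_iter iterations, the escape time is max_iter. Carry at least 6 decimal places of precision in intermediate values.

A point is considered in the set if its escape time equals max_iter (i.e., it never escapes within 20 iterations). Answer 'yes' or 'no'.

Answer: no

Derivation:
z_0 = 0 + 0i, c = -1.8040 + -0.5620i
Iter 1: z = -1.8040 + -0.5620i, |z|^2 = 3.5703
Iter 2: z = 1.1346 + 1.4657i, |z|^2 = 3.4355
Iter 3: z = -2.6650 + 2.7639i, |z|^2 = 14.7413
Escaped at iteration 3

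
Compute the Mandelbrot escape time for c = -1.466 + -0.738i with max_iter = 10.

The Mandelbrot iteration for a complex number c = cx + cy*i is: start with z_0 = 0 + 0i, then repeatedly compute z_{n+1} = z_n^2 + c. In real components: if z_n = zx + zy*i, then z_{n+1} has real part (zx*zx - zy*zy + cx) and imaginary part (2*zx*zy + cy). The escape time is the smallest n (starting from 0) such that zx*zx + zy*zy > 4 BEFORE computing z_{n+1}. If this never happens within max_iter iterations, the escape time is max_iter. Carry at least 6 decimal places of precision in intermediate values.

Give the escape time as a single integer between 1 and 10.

Answer: 3

Derivation:
z_0 = 0 + 0i, c = -1.4660 + -0.7380i
Iter 1: z = -1.4660 + -0.7380i, |z|^2 = 2.6938
Iter 2: z = 0.1385 + 1.4258i, |z|^2 = 2.0521
Iter 3: z = -3.4798 + -0.3430i, |z|^2 = 12.2264
Escaped at iteration 3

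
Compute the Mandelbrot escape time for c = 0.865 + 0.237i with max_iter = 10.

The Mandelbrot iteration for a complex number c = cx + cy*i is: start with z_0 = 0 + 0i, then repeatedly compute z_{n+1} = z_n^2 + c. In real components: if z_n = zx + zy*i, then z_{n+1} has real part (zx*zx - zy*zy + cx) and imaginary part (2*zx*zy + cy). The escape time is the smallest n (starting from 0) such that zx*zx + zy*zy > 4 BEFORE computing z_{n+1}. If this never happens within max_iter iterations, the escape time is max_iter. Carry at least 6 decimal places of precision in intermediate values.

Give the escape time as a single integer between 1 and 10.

Answer: 3

Derivation:
z_0 = 0 + 0i, c = 0.8650 + 0.2370i
Iter 1: z = 0.8650 + 0.2370i, |z|^2 = 0.8044
Iter 2: z = 1.5571 + 0.6470i, |z|^2 = 2.8430
Iter 3: z = 2.8708 + 2.2519i, |z|^2 = 13.3124
Escaped at iteration 3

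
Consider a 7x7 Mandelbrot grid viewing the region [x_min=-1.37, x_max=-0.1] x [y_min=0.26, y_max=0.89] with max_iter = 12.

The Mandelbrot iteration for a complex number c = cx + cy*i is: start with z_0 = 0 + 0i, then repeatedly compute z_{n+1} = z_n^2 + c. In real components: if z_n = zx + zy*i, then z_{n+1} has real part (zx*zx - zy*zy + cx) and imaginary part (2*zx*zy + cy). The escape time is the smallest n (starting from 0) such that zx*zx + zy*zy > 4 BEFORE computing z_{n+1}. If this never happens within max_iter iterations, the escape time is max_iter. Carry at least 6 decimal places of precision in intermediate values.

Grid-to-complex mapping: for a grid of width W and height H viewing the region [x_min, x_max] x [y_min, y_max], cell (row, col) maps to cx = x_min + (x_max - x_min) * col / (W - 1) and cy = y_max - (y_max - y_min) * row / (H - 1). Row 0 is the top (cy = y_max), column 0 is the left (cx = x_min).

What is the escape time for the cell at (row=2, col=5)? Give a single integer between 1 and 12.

z_0 = 0 + 0i, c = -0.3117 + 0.6800i
Iter 1: z = -0.3117 + 0.6800i, |z|^2 = 0.5595
Iter 2: z = -0.6769 + 0.2561i, |z|^2 = 0.5238
Iter 3: z = 0.0810 + 0.3332i, |z|^2 = 0.1176
Iter 4: z = -0.4162 + 0.7340i, |z|^2 = 0.7119
Iter 5: z = -0.6772 + 0.0691i, |z|^2 = 0.4633
Iter 6: z = 0.1421 + 0.5864i, |z|^2 = 0.3641
Iter 7: z = -0.6353 + 0.8467i, |z|^2 = 1.1205
Iter 8: z = -0.6249 + -0.3958i, |z|^2 = 0.5472
Iter 9: z = -0.0778 + 1.1747i, |z|^2 = 1.3860
Iter 10: z = -1.6856 + 0.4971i, |z|^2 = 3.0882
Iter 11: z = 2.2823 + -0.9959i, |z|^2 = 6.2006
Escaped at iteration 11

Answer: 11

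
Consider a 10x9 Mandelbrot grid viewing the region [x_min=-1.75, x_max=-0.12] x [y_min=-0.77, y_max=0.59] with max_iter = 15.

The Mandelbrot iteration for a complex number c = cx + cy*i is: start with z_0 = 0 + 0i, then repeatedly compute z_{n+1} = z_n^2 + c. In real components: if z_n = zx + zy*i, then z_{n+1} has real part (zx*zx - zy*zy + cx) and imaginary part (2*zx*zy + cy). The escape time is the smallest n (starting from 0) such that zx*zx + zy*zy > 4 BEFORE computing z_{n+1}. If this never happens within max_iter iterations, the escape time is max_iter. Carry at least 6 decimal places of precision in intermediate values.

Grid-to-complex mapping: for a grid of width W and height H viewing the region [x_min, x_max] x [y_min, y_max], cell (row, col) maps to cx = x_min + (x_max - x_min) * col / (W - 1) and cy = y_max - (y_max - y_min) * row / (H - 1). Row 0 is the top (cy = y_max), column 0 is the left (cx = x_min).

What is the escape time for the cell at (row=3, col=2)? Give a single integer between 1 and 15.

Answer: 15

Derivation:
z_0 = 0 + 0i, c = -1.3878 + 0.0800i
Iter 1: z = -1.3878 + 0.0800i, |z|^2 = 1.9323
Iter 2: z = 0.5317 + -0.1420i, |z|^2 = 0.3029
Iter 3: z = -1.1252 + -0.0711i, |z|^2 = 1.2711
Iter 4: z = -0.1268 + 0.2399i, |z|^2 = 0.0736
Iter 5: z = -1.4293 + 0.0192i, |z|^2 = 2.0432
Iter 6: z = 0.6547 + 0.0252i, |z|^2 = 0.4292
Iter 7: z = -0.9598 + 0.1130i, |z|^2 = 0.9340
Iter 8: z = -0.4793 + -0.1369i, |z|^2 = 0.2485
Iter 9: z = -1.1768 + 0.2112i, |z|^2 = 1.4294
Iter 10: z = -0.0476 + -0.4171i, |z|^2 = 0.1762
Iter 11: z = -1.5595 + 0.1197i, |z|^2 = 2.4463
Iter 12: z = 1.0299 + -0.2933i, |z|^2 = 1.1467
Iter 13: z = -0.4131 + -0.5241i, |z|^2 = 0.4453
Iter 14: z = -1.4918 + 0.5130i, |z|^2 = 2.4886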